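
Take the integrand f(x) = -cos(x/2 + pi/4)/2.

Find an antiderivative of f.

A candidate is checked by its d/dx: the result must match f(x).
Check: d/dx[-sin(x/2 + pi/4)] = -cos(x/2 + pi/4)/2 = f(x).

An antiderivative is F(x) = -sin(x/2 + pi/4).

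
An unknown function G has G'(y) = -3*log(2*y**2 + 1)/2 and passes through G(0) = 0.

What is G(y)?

Recover the given G'(y) by differentiating a candidate G(y); any mismatch rules it out.
A general antiderivative is -3*y*log(2*y**2 + 1)/2 + 3*y - 3*sqrt(2)*atan(sqrt(2)*y)/2 + C.
The condition gives C = 0 - (0) = 0.
So G(y) = -3*y*log(2*y**2 + 1)/2 + 3*y - 3*sqrt(2)*atan(sqrt(2)*y)/2.
Check: d/dy[-3*y*log(2*y**2 + 1)/2 + 3*y - 3*sqrt(2)*atan(sqrt(2)*y)/2] = -3*log(2*y**2 + 1)/2 = G'(y).

G(y) = -3*y*log(2*y**2 + 1)/2 + 3*y - 3*sqrt(2)*atan(sqrt(2)*y)/2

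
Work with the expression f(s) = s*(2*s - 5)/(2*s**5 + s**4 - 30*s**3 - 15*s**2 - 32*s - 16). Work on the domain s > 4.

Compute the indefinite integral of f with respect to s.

The denominator factors as (s - 4)*(s + 4)*(2*s + 1)*(s**2 + 1); partial fractions split f into directly integrable pieces: (s + 12)/(85*(s**2 + 1)) - 16/(105*(2*s + 1)) + 13/(238*(s + 4)) + 1/(102*(s - 4)).
Check: d/ds[(35*log(s - 4) - 272*log(s + 1/2) + 195*log(s + 4) + 21*log(s**2 + 1) + 504*atan(s))/3570] = (2*s**2 - 5*s)/(2*s**5 + s**4 - 30*s**3 - 15*s**2 - 32*s - 16), which equals f(s).

F(s) = (35*log(s - 4) - 272*log(s + 1/2) + 195*log(s + 4) + 21*log(s**2 + 1) + 504*atan(s))/3570 + C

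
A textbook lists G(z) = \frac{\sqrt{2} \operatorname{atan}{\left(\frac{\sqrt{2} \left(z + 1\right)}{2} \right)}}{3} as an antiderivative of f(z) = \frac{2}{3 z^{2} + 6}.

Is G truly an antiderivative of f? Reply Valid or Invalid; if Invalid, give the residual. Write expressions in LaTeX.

d/dz[G] = \frac{2}{3 z^{2} + 6 z + 9}
d/dz[G] - f(z) = \frac{- 4 z - 2}{3 z^{4} + 6 z^{3} + 15 z^{2} + 12 z + 18} != 0.

Invalid: d/dz[G] - f = \frac{- 4 z - 2}{3 z^{4} + 6 z^{3} + 15 z^{2} + 12 z + 18}, which is not 0.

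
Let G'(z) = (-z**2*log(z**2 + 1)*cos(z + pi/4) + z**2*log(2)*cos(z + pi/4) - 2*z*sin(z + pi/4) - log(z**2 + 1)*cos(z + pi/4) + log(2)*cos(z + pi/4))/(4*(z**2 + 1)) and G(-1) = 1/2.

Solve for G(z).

G(z) = -log(z**2/2 + 1/2)*sin(z + pi/4)/4 + 1/2

Recognize the product-rule pattern: G'(z) = u'v + uv' with u = -log(z**2/2 + 1/2)/4, v = sin(z + pi/4), so integration by parts undoes it.
A general antiderivative is -log(z**2/2 + 1/2)*sin(z + pi/4)/4 + C.
The condition gives C = 1/2 - (0) = 1/2.
So G(z) = -log(z**2/2 + 1/2)*sin(z + pi/4)/4 + 1/2.
Check: d/dz[-log(z**2/2 + 1/2)*sin(z + pi/4)/4 + 1/2] = (-z**2*log(z**2 + 1)*cos(z + pi/4) + z**2*log(2)*cos(z + pi/4) - 2*z*sin(z + pi/4) - log(z**2 + 1)*cos(z + pi/4) + log(2)*cos(z + pi/4))/(4*z**2 + 4), which equals G'(z).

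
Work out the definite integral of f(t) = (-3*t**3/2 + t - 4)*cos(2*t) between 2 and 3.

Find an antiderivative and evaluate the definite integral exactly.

Since d/dt undoes antidifferentiation here, F'(t) = f(t) is required of F(t).
F(t) = -(12*t**3*sin(2*t) + 18*t**2*cos(2*t) - 26*t*sin(2*t) + 32*sin(2*t) - 13*cos(2*t))/16 is an antiderivative of f.
Check: d/dt[-(12*t**3*sin(2*t) + 18*t**2*cos(2*t) - 26*t*sin(2*t) + 32*sin(2*t) - 13*cos(2*t))/16] = -3*t**3*cos(2*t)/2 + t*cos(2*t) - 4*cos(2*t), which equals f(t).
F(3) = -149*cos(6)/16 - 139*sin(6)/8; F(2) = -59*cos(4)/16 - 19*sin(4)/4.
Integral = F(3) - F(2) = -149*cos(6)/16 + 19*sin(4)/4 + 59*cos(4)/16 - 139*sin(6)/8.

Antiderivative: F(t) = -(12*t**3*sin(2*t) + 18*t**2*cos(2*t) - 26*t*sin(2*t) + 32*sin(2*t) - 13*cos(2*t))/16; value = -149*cos(6)/16 + 19*sin(4)/4 + 59*cos(4)/16 - 139*sin(6)/8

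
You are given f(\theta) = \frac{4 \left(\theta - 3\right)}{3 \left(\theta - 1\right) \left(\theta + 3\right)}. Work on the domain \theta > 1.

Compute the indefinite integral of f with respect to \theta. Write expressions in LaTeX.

Factor the denominator (3 \left(\theta - 1\right) \left(\theta + 3\right)) and decompose: f = \frac{2}{\theta + 3} - \frac{2}{3 \left(\theta - 1\right)}; each piece integrates to a log, atan, or power term.
Check: d/d\theta[\frac{2 \left(- \log{\left(\theta - 1 \right)} + 3 \log{\left(\theta + 3 \right)}\right)}{3}] = \frac{4 \theta - 12}{3 \theta^{2} + 6 \theta - 9}, which equals f(\theta).

F(\theta) = \frac{2 \left(- \log{\left(\theta - 1 \right)} + 3 \log{\left(\theta + 3 \right)}\right)}{3} + C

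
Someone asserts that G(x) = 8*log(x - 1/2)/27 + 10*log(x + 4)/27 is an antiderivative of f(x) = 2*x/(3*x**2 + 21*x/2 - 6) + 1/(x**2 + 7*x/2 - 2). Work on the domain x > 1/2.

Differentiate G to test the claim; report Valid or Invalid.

Valid: G'(x) = f(x).

d/dx[G] = (4*x + 6)/(6*x**2 + 21*x - 12)
This equals f(x) exactly, so the claim holds.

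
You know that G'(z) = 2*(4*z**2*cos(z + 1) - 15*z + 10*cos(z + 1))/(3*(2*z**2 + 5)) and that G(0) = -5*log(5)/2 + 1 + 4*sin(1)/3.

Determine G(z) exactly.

G(z) = (-15*log(2*z**2 + 5) + 8*sin(z + 1) + 6)/6

Since d/dz undoes antidifferentiation here, G(z) must give back the stated G'(z).
A general antiderivative is -5*log(2*z**2 + 5)/2 + 4*sin(z + 1)/3 + C.
The condition gives C = -5*log(5)/2 + 1 + 4*sin(1)/3 - (-5*log(5)/2 + 4*sin(1)/3) = 1.
So G(z) = (-15*log(2*z**2 + 5) + 8*sin(z + 1) + 6)/6.
Check: d/dz[(-15*log(2*z**2 + 5) + 8*sin(z + 1) + 6)/6] = (8*z**2*cos(z + 1) - 30*z + 20*cos(z + 1))/(6*z**2 + 15), which equals G'(z).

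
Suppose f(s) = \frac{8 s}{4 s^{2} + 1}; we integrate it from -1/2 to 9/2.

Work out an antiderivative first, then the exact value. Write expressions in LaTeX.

Antiderivative: F(s) = \log{\left(2 s^{2} + \frac{1}{2} \right)}; value = \log{\left(41 \right)}

f matches the chain-rule pattern g'(h)*h' with inner function h(s) = 2 s^{2} + \frac{1}{2}; substituting u = h(s) collapses the integral.
F(s) = \log{\left(2 s^{2} + \frac{1}{2} \right)} is an antiderivative of f.
Check: d/ds[\log{\left(2 s^{2} + \frac{1}{2} \right)}] = \frac{8 s}{4 s^{2} + 1} = f(s).
F(9/2) = \log{\left(41 \right)}; F(-1/2) = 0.
Integral = F(9/2) - F(-1/2) = \log{\left(41 \right)}.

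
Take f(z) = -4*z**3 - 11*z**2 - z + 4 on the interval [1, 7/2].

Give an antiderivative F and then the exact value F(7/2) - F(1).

Integrate term by term and add the pieces.
F(z) = -5*z**3/3 - 3*z**2/2 + 2*z - (-z**2 - z + 1)**2 is an antiderivative of f.
Check: d/dz[-5*z**3/3 - 3*z**2/2 + 2*z - (-z**2 - z + 1)**2] = -4*z**3 - 11*z**2 - z + 4 = f(z).
F(7/2) = -14419/48; F(1) = -13/6.
Integral = F(7/2) - F(1) = -14315/48.

Antiderivative: F(z) = -5*z**3/3 - 3*z**2/2 + 2*z - (-z**2 - z + 1)**2; value = -14315/48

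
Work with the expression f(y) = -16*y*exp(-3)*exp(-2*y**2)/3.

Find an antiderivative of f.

f matches the chain-rule pattern g'(h)*h' with inner function h(y) = -2*y**2 - 3; substituting u = h(y) collapses the integral.
Check: d/dy[4*exp(-3)*exp(-2*y**2)/3] = -16*y*exp(-3)*exp(-2*y**2)/3 = f(y).

An antiderivative is F(y) = 4*exp(-3)*exp(-2*y**2)/3.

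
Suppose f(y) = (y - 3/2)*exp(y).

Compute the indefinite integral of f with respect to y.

f has the shape u'v + uv' for u = y - 5/2 and v = exp(y) — it is the derivative of the product u*v.
Check: d/dy[(2*y - 5)*exp(y)/2] = y*exp(y) - 3*exp(y)/2, which equals f(y).

F(y) = (2*y - 5)*exp(y)/2 + C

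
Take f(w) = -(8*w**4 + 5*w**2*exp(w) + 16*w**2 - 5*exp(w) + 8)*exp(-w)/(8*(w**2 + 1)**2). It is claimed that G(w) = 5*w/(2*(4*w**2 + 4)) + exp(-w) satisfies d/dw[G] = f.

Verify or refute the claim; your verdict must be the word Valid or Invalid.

d/dw[G] = (-8*w**4 - 5*w**2*exp(w) - 16*w**2 + 5*exp(w) - 8)/(8*w**4*exp(w) + 16*w**2*exp(w) + 8*exp(w))
This equals f(w) exactly, so the claim holds.

Valid - differentiating G returns exactly f.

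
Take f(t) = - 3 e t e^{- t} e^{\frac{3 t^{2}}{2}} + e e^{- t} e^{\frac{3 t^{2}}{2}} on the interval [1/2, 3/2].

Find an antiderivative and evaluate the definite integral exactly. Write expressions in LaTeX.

Recognize the product-rule pattern: f = u'v + uv' with u = - e^{- t}, v = e^{\frac{3 t^{2}}{2} + 1}, so integration by parts undoes it.
F(t) = - e e^{- t} e^{\frac{3 t^{2}}{2}} is an antiderivative of f.
Check: d/dt[- e e^{- t} e^{\frac{3 t^{2}}{2}}] = \left(- 3 e t e^{\frac{3 t^{2}}{2}} + e e^{\frac{3 t^{2}}{2}}\right) e^{- t}, which equals f(t).
F(3/2) = - e^{\frac{23}{8}}; F(1/2) = - e^{\frac{7}{8}}.
Integral = F(3/2) - F(1/2) = - e^{\frac{23}{8}} + e^{\frac{7}{8}}.

Antiderivative: F(t) = - e e^{- t} e^{\frac{3 t^{2}}{2}}; value = - e^{\frac{23}{8}} + e^{\frac{7}{8}}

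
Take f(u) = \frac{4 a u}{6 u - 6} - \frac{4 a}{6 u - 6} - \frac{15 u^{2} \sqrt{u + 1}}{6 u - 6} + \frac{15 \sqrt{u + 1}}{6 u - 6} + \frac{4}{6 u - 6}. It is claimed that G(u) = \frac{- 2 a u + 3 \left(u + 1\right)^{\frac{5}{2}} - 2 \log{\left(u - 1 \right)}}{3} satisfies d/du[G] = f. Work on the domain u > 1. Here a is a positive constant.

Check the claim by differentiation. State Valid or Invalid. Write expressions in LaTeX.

d/du[G] = \frac{- 4 a u + 4 a + 15 u^{2} \sqrt{u + 1} - 15 \sqrt{u + 1} - 4}{6 u - 6}
d/du[G] - f(u) = \frac{- 4 a u + 4 a + 15 u^{2} \sqrt{u + 1} - 15 \sqrt{u + 1} - 4}{3 u - 3} != 0.

Invalid: d/du[G] - f = \frac{- 4 a u + 4 a + 15 u^{2} \sqrt{u + 1} - 15 \sqrt{u + 1} - 4}{3 u - 3}, which is not 0.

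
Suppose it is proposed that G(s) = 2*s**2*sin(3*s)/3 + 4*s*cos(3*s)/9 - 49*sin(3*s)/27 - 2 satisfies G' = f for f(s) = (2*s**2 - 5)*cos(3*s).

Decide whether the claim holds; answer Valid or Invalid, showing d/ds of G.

Valid - differentiating G returns exactly f.

d/ds[G] = 2*s**2*cos(3*s) - 5*cos(3*s)
This equals f(s) exactly, so the claim holds.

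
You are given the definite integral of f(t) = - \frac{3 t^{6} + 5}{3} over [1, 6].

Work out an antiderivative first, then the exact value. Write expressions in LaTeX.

Antiderivative: F(t) = \frac{t \left(- 3 t^{6} - 35\right)}{21}; value = - \frac{839980}{21}

Whatever form F(t) takes, F'(t) = f(t) is non-negotiable.
F(t) = \frac{t \left(- 3 t^{6} - 35\right)}{21} is an antiderivative of f.
Check: d/dt[\frac{t \left(- 3 t^{6} - 35\right)}{21}] = - t^{6} - \frac{5}{3}, which equals f(t).
F(6) = - \frac{280006}{7}; F(1) = - \frac{38}{21}.
Integral = F(6) - F(1) = - \frac{839980}{21}.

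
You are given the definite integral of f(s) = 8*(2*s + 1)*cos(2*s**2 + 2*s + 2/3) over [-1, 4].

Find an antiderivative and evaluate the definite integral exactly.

f matches the chain-rule pattern g'(h)*h' with inner function h(s) = 2*s**2 + 2*s + 2/3; substituting u = h(s) collapses the integral.
F(s) = 4*sin(2*s**2 + 2*s + 2/3) is an antiderivative of f.
Check: d/ds[4*sin(2*s**2 + 2*s + 2/3)] = 16*s*cos(2*s**2 + 2*s + 2/3) + 8*cos(2*s**2 + 2*s + 2/3), which equals f(s).
F(4) = 4*sin(122/3); F(-1) = 4*sin(2/3).
Integral = F(4) - F(-1) = -4*sin(2/3) + 4*sin(122/3).

Antiderivative: F(s) = 4*sin(2*s**2 + 2*s + 2/3); value = -4*sin(2/3) + 4*sin(122/3)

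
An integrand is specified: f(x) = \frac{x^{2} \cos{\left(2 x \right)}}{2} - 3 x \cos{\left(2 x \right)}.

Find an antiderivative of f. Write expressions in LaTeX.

Integrate term by term and add the pieces.
Check: d/dx[\frac{x^{2} \sin{\left(2 x \right)}}{4} - \frac{3 x \sin{\left(2 x \right)}}{2} + \frac{x \cos{\left(2 x \right)}}{4} - \frac{\sin{\left(2 x \right)}}{8} - \frac{3 \cos{\left(2 x \right)}}{4}] = \frac{x^{2} \cos{\left(2 x \right)}}{2} - 3 x \cos{\left(2 x \right)} = f(x).

An antiderivative is F(x) = \frac{x^{2} \sin{\left(2 x \right)}}{4} - \frac{3 x \sin{\left(2 x \right)}}{2} + \frac{x \cos{\left(2 x \right)}}{4} - \frac{\sin{\left(2 x \right)}}{8} - \frac{3 \cos{\left(2 x \right)}}{4}.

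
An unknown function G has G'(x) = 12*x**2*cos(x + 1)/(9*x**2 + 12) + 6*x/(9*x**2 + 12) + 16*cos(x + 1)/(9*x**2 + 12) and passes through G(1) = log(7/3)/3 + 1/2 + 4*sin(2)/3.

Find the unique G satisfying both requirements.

The integrand splits into summands that can be handled one at a time.
A general antiderivative is log(x**2 + 4/3)/3 + 4*sin(x + 1)/3 + C.
The condition gives C = log(7/3)/3 + 1/2 + 4*sin(2)/3 - (log(7/3)/3 + 4*sin(2)/3) = 1/2.
So G(x) = log(x**2 + 4/3)/3 + 4*sin(x + 1)/3 + 1/2.
Check: d/dx[log(x**2 + 4/3)/3 + 4*sin(x + 1)/3 + 1/2] = (12*x**2*cos(x + 1) + 6*x + 16*cos(x + 1))/(9*x**2 + 12), which equals G'(x).

G(x) = log(x**2 + 4/3)/3 + 4*sin(x + 1)/3 + 1/2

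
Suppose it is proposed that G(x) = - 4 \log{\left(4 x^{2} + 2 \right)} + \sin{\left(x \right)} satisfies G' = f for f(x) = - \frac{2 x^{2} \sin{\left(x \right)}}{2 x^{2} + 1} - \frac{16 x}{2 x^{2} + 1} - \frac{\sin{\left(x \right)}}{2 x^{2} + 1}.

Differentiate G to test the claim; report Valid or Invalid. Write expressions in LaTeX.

d/dx[G] = \frac{2 x^{2} \cos{\left(x \right)} - 16 x + \cos{\left(x \right)}}{2 x^{2} + 1}
d/dx[G] - f(x) = \sin{\left(x \right)} + \cos{\left(x \right)} != 0.

Invalid: d/dx[G] - f = \sin{\left(x \right)} + \cos{\left(x \right)}, which is not 0.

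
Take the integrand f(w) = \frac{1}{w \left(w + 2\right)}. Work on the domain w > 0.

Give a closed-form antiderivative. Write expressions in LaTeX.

An antiderivative is F(w) = \frac{\log{\left(w \right)} - \log{\left(w + 2 \right)}}{2}.

Factor the denominator (w \left(w + 2\right)) and decompose: f = - \frac{1}{2 \left(w + 2\right)} + \frac{1}{2 w}; each piece integrates to a log, atan, or power term.
Check: d/dw[\frac{\log{\left(w \right)} - \log{\left(w + 2 \right)}}{2}] = \frac{1}{w^{2} + 2 w}, which equals f(w).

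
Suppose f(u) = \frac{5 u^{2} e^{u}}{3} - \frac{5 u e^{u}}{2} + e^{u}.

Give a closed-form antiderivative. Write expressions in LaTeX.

Recognize the product-rule pattern: f = v'r + vr' with v = \frac{5 u^{2}}{3} - \frac{35 u}{6} + \frac{41}{6}, r = e^{u}, so integration by parts undoes it.
Check: d/du[\frac{\left(10 u^{2} - 35 u + 41\right) e^{u}}{6}] = \frac{5 u^{2} e^{u}}{3} - \frac{5 u e^{u}}{2} + e^{u} = f(u).

An antiderivative is F(u) = \frac{\left(10 u^{2} - 35 u + 41\right) e^{u}}{6}.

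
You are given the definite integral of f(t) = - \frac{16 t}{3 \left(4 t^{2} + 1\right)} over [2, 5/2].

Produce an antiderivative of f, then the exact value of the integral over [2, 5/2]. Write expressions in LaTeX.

Antiderivative: F(t) = - \frac{2 \log{\left(4 t^{2} + 1 \right)}}{3}; value = - \frac{2 \log{\left(26 \right)}}{3} + \frac{2 \log{\left(17 \right)}}{3}

The substitution u = 4 t^{2} + 1 works: f is exactly (dF/du)*(du/dt) for that inner function.
F(t) = - \frac{2 \log{\left(4 t^{2} + 1 \right)}}{3} is an antiderivative of f.
Check: d/dt[- \frac{2 \log{\left(4 t^{2} + 1 \right)}}{3}] = - \frac{16 t}{12 t^{2} + 3}, which equals f(t).
F(5/2) = - \frac{2 \log{\left(26 \right)}}{3}; F(2) = - \frac{2 \log{\left(17 \right)}}{3}.
Integral = F(5/2) - F(2) = - \frac{2 \log{\left(26 \right)}}{3} + \frac{2 \log{\left(17 \right)}}{3}.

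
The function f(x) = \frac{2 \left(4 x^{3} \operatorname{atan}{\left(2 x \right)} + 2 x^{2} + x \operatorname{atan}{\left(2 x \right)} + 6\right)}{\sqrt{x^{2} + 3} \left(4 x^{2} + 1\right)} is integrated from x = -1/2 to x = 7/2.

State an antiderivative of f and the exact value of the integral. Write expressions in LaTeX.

Antiderivative: F(x) = 2 \sqrt{x^{2} + 3} \operatorname{atan}{\left(2 x \right)}; value = \frac{\sqrt{13} \pi}{4} + \sqrt{61} \operatorname{atan}{\left(7 \right)}

f has the shape u'v + uv' for u = 2 \sqrt{x^{2} + 3} and v = \operatorname{atan}{\left(2 x \right)} — it is the derivative of the product u*v.
F(x) = 2 \sqrt{x^{2} + 3} \operatorname{atan}{\left(2 x \right)} is an antiderivative of f.
Check: d/dx[2 \sqrt{x^{2} + 3} \operatorname{atan}{\left(2 x \right)}] = \frac{8 x^{3} \operatorname{atan}{\left(2 x \right)} + 4 x^{2} + 2 x \operatorname{atan}{\left(2 x \right)} + 12}{4 x^{2} \sqrt{x^{2} + 3} + \sqrt{x^{2} + 3}}, which equals f(x).
F(7/2) = \sqrt{61} \operatorname{atan}{\left(7 \right)}; F(-1/2) = - \frac{\sqrt{13} \pi}{4}.
Integral = F(7/2) - F(-1/2) = \frac{\sqrt{13} \pi}{4} + \sqrt{61} \operatorname{atan}{\left(7 \right)}.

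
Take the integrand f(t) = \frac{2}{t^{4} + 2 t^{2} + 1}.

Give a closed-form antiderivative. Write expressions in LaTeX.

Differentiate the proposed F(t) back; it has to land on f(t) exactly.
Check: d/dt[\frac{2 t}{2 t^{2} + 2} + \operatorname{atan}{\left(t \right)}] = \frac{2}{t^{4} + 2 t^{2} + 1} = f(t).

An antiderivative is F(t) = \frac{2 t}{2 t^{2} + 2} + \operatorname{atan}{\left(t \right)}.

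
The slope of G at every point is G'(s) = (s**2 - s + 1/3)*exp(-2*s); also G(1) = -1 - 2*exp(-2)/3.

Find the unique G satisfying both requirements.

G(s) = (-3*s**2 - 6*exp(2*s) - 1)*exp(-2*s)/6

G'(s) has the shape u'v + uv' for u = -s**2/2 - 1/6 and v = exp(-2*s) — it is the derivative of the product u*v.
A general antiderivative is (-3*s**2 - 1)*exp(-2*s)/6 + C.
The condition gives C = -1 - 2*exp(-2)/3 - (-2*exp(-2)/3) = -1.
So G(s) = (-3*s**2 - 6*exp(2*s) - 1)*exp(-2*s)/6.
Check: d/ds[(-3*s**2 - 6*exp(2*s) - 1)*exp(-2*s)/6] = (3*s**2 - 3*s + 1)*exp(-2*s)/3, which equals G'(s).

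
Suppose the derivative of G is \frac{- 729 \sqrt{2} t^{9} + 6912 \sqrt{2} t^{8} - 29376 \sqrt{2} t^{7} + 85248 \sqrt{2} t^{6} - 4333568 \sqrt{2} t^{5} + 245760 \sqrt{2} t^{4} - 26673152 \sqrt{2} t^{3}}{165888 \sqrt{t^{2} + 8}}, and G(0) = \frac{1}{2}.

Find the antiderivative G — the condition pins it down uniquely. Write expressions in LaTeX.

G(t) = \frac{\sqrt{2} \left(- 81 t^{8} \sqrt{t^{2} + 8} + 864 t^{7} \sqrt{t^{2} + 8} - 3456 t^{6} \sqrt{t^{2} + 8} + 6144 t^{5} \sqrt{t^{2} + 8} - 833536 t^{4} \sqrt{t^{2} + 8} + 41472 \sqrt{2}\right)}{165888}

G'(t) has the shape u'v + uv' for u = \sqrt{\frac{t^{2}}{2} + 4} and v = - 10 t^{4} - \frac{\left(\frac{t^{2}}{4} - \frac{2 t}{3}\right)^{4}}{4} — it is the derivative of the product u*v.
A general antiderivative is \sqrt{\frac{t^{2}}{2} + 4} \left(- 10 t^{4} - \frac{\left(\frac{t^{2}}{4} - \frac{2 t}{3}\right)^{4}}{4}\right) + C.
The condition gives C = \frac{1}{2} - (0) = \frac{1}{2}.
So G(t) = \frac{\sqrt{2} \left(- 81 t^{8} \sqrt{t^{2} + 8} + 864 t^{7} \sqrt{t^{2} + 8} - 3456 t^{6} \sqrt{t^{2} + 8} + 6144 t^{5} \sqrt{t^{2} + 8} - 833536 t^{4} \sqrt{t^{2} + 8} + 41472 \sqrt{2}\right)}{165888}.
Check: d/dt[\frac{\sqrt{2} \left(- 81 t^{8} \sqrt{t^{2} + 8} + 864 t^{7} \sqrt{t^{2} + 8} - 3456 t^{6} \sqrt{t^{2} + 8} + 6144 t^{5} \sqrt{t^{2} + 8} - 833536 t^{4} \sqrt{t^{2} + 8} + 41472 \sqrt{2}\right)}{165888}] = \frac{- 729 \sqrt{2} t^{9} + 6912 \sqrt{2} t^{8} - 29376 \sqrt{2} t^{7} + 85248 \sqrt{2} t^{6} - 4333568 \sqrt{2} t^{5} + 245760 \sqrt{2} t^{4} - 26673152 \sqrt{2} t^{3}}{165888 \sqrt{t^{2} + 8}} = G'(t).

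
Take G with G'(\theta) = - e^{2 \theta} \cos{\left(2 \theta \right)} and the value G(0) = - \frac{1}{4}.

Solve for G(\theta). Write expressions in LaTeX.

Whatever form G(\theta) takes, its d/d\theta must return the stated G'(\theta).
A general antiderivative is - \frac{e^{2 \theta} \sin{\left(2 \theta \right)}}{4} - \frac{e^{2 \theta} \cos{\left(2 \theta \right)}}{4} + C.
The condition gives C = - \frac{1}{4} - (- \frac{1}{4}) = 0.
So G(\theta) = \frac{\left(- \sin{\left(2 \theta \right)} - \cos{\left(2 \theta \right)}\right) e^{2 \theta}}{4}.
Check: d/d\theta[\frac{\left(- \sin{\left(2 \theta \right)} - \cos{\left(2 \theta \right)}\right) e^{2 \theta}}{4}] = - e^{2 \theta} \cos{\left(2 \theta \right)} = G'(\theta).

G(\theta) = \frac{\left(- \sin{\left(2 \theta \right)} - \cos{\left(2 \theta \right)}\right) e^{2 \theta}}{4}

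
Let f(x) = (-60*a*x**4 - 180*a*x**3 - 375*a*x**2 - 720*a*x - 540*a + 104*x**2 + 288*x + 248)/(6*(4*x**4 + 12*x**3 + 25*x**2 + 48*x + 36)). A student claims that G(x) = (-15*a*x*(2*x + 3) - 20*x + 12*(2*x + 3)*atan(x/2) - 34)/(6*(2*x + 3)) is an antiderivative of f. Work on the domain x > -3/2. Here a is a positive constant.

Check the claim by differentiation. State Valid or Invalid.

d/dx[G] = (-60*a*x**4 - 180*a*x**3 - 375*a*x**2 - 720*a*x - 540*a + 104*x**2 + 288*x + 248)/(24*x**4 + 72*x**3 + 150*x**2 + 288*x + 216)
This equals f(x) exactly, so the claim holds.

Valid - differentiating G returns exactly f.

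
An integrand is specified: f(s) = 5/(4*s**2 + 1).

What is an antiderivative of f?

Recover f(s) by differentiating a candidate F(s); any mismatch rules it out.
Check: d/ds[5*atan(2*s)/2] = 5/(4*s**2 + 1) = f(s).

An antiderivative is F(s) = 5*atan(2*s)/2.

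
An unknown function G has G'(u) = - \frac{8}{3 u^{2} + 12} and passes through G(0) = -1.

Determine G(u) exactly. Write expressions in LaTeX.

Since d/du undoes antidifferentiation here, G(u) must give back the stated G'(u).
A general antiderivative is - \frac{4 \operatorname{atan}{\left(\frac{u}{2} \right)}}{3} + C.
The condition gives C = -1 - (0) = -1.
So G(u) = - \frac{4 \operatorname{atan}{\left(\frac{u}{2} \right)}}{3} - 1.
Check: d/du[- \frac{4 \operatorname{atan}{\left(\frac{u}{2} \right)}}{3} - 1] = - \frac{8}{3 u^{2} + 12} = G'(u).

G(u) = - \frac{4 \operatorname{atan}{\left(\frac{u}{2} \right)}}{3} - 1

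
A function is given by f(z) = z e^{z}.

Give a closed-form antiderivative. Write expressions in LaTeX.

f has the shape u'v + uv' for u = z - 1 and v = e^{z} — it is the derivative of the product u*v.
Check: d/dz[z e^{z} - e^{z}] = z e^{z} = f(z).

An antiderivative is F(z) = z e^{z} - e^{z}.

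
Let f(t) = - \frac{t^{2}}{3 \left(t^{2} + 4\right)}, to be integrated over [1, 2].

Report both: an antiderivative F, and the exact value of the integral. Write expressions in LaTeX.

Antiderivative: F(t) = - \frac{t - 2 \operatorname{atan}{\left(\frac{t}{2} \right)}}{3}; value = - \frac{1}{3} - \frac{2 \operatorname{atan}{\left(\frac{1}{2} \right)}}{3} + \frac{\pi}{6}

Any candidate F(t) must reproduce f(t) exactly when differentiated.
F(t) = - \frac{t - 2 \operatorname{atan}{\left(\frac{t}{2} \right)}}{3} is an antiderivative of f.
Check: d/dt[- \frac{t - 2 \operatorname{atan}{\left(\frac{t}{2} \right)}}{3}] = - \frac{t^{2}}{3 t^{2} + 12}, which equals f(t).
F(2) = - \frac{2}{3} + \frac{\pi}{6}; F(1) = - \frac{1}{3} + \frac{2 \operatorname{atan}{\left(\frac{1}{2} \right)}}{3}.
Integral = F(2) - F(1) = - \frac{1}{3} - \frac{2 \operatorname{atan}{\left(\frac{1}{2} \right)}}{3} + \frac{\pi}{6}.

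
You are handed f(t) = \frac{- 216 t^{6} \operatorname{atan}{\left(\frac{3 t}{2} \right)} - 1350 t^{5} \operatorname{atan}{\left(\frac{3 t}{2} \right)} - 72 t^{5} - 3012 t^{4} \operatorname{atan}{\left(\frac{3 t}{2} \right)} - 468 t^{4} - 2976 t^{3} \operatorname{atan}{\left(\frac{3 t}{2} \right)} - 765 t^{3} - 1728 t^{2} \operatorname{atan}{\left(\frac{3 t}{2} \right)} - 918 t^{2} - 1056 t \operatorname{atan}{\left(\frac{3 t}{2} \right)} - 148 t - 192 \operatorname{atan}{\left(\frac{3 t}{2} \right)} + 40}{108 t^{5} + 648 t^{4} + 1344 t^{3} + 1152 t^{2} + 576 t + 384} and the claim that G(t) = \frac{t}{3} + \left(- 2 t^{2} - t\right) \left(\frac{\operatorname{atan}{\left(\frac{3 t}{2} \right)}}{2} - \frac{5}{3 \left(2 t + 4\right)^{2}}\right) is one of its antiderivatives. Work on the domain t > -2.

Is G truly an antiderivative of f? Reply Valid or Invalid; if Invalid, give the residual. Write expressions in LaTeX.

d/dt[G] = \frac{- 216 t^{6} \operatorname{atan}{\left(\frac{3 t}{2} \right)} - 1350 t^{5} \operatorname{atan}{\left(\frac{3 t}{2} \right)} - 36 t^{5} - 3012 t^{4} \operatorname{atan}{\left(\frac{3 t}{2} \right)} - 252 t^{4} - 2976 t^{3} \operatorname{atan}{\left(\frac{3 t}{2} \right)} - 317 t^{3} - 1728 t^{2} \operatorname{atan}{\left(\frac{3 t}{2} \right)} - 534 t^{2} - 1056 t \operatorname{atan}{\left(\frac{3 t}{2} \right)} + 44 t - 192 \operatorname{atan}{\left(\frac{3 t}{2} \right)} + 168}{108 t^{5} + 648 t^{4} + 1344 t^{3} + 1152 t^{2} + 576 t + 384}
d/dt[G] - f(t) = \frac{1}{3} != 0.

Invalid: d/dt[G] - f = \frac{1}{3}, which is not 0.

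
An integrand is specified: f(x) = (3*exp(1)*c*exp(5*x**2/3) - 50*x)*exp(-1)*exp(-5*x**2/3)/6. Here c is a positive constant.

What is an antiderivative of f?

An antiderivative is F(x) = c*x/2 + 5*exp(-1)*exp(-5*x**2/3)/2.

A candidate is checked by its d/dx: the result must match f(x).
Check: d/dx[c*x/2 + 5*exp(-1)*exp(-5*x**2/3)/2] = (3*exp(1)*c*exp(5*x**2/3) - 50*x)*exp(-1)*exp(-5*x**2/3)/6 = f(x).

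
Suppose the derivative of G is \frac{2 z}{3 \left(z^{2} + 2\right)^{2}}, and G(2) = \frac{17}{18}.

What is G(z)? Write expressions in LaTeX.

G(z) = \frac{3 z^{2} + 5}{3 \left(z^{2} + 2\right)}

G'(z) matches the chain-rule pattern g'(h)*h' with inner function h(z) = 6 z^{2} + 12; substituting u = h(z) collapses the integral.
A general antiderivative is - \frac{2}{6 z^{2} + 12} + C.
The condition gives C = \frac{17}{18} - (- \frac{1}{18}) = 1.
So G(z) = \frac{3 z^{2} + 5}{3 \left(z^{2} + 2\right)}.
Check: d/dz[\frac{3 z^{2} + 5}{3 \left(z^{2} + 2\right)}] = \frac{2 z}{3 z^{4} + 12 z^{2} + 12}, which equals G'(z).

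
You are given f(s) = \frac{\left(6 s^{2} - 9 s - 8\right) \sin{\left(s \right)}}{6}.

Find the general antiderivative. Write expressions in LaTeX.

Any candidate F(s) must reproduce f(s) exactly when differentiated.
Check: d/ds[\frac{- 6 s^{2} \cos{\left(s \right)} + 12 s \sin{\left(s \right)} + 9 s \cos{\left(s \right)} - 9 \sin{\left(s \right)} + 20 \cos{\left(s \right)}}{6}] = s^{2} \sin{\left(s \right)} - \frac{3 s \sin{\left(s \right)}}{2} - \frac{4 \sin{\left(s \right)}}{3}, which equals f(s).

F(s) = \frac{- 6 s^{2} \cos{\left(s \right)} + 12 s \sin{\left(s \right)} + 9 s \cos{\left(s \right)} - 9 \sin{\left(s \right)} + 20 \cos{\left(s \right)}}{6} + C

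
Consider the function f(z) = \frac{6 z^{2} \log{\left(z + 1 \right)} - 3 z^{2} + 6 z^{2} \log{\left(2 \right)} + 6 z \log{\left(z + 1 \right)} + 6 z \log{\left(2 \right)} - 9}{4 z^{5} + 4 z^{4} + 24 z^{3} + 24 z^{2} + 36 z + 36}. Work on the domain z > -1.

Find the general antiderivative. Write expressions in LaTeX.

F(z) = - \frac{3 \log{\left(2 z + 2 \right)}}{4 \left(z^{2} + 3\right)} + C

f has the shape u'v + uv' for u = - \frac{3}{4 \left(z^{2} + 3\right)} and v = \log{\left(2 z + 2 \right)} — it is the derivative of the product u*v.
Check: d/dz[- \frac{3 \log{\left(2 z + 2 \right)}}{4 \left(z^{2} + 3\right)}] = \frac{6 z^{2} \log{\left(z + 1 \right)} - 3 z^{2} + 6 z^{2} \log{\left(2 \right)} + 6 z \log{\left(z + 1 \right)} + 6 z \log{\left(2 \right)} - 9}{4 z^{5} + 4 z^{4} + 24 z^{3} + 24 z^{2} + 36 z + 36} = f(z).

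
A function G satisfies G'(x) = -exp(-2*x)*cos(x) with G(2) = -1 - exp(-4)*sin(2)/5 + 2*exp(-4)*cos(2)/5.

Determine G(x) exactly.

G(x) = -1 - exp(-2*x)*sin(x)/5 + 2*exp(-2*x)*cos(x)/5

A candidate passes only if d/dx[G] lands on the given G'(x) exactly.
A general antiderivative is -exp(-2*x)*sin(x)/5 + 2*exp(-2*x)*cos(x)/5 + C.
The condition gives C = -1 - exp(-4)*sin(2)/5 + 2*exp(-4)*cos(2)/5 - (-exp(-4)*sin(2)/5 + 2*exp(-4)*cos(2)/5) = -1.
So G(x) = -1 - exp(-2*x)*sin(x)/5 + 2*exp(-2*x)*cos(x)/5.
Check: d/dx[-1 - exp(-2*x)*sin(x)/5 + 2*exp(-2*x)*cos(x)/5] = -exp(-2*x)*cos(x) = G'(x).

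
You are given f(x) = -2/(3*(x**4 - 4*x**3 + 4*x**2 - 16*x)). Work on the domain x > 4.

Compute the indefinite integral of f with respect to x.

Factor the denominator (3*x*(x - 4)*(x**2 + 4)) and decompose: f = -(x - 1)/(30*(x**2 + 4)) - 1/(120*(x - 4)) + 1/(24*x); each piece integrates to a log, atan, or power term.
Check: d/dx[log(x)/24 - log(x - 4)/120 - log(x**2 + 4)/60 + atan(x/2)/60] = -2/(3*x**4 - 12*x**3 + 12*x**2 - 48*x), which equals f(x).

F(x) = log(x)/24 - log(x - 4)/120 - log(x**2 + 4)/60 + atan(x/2)/60 + C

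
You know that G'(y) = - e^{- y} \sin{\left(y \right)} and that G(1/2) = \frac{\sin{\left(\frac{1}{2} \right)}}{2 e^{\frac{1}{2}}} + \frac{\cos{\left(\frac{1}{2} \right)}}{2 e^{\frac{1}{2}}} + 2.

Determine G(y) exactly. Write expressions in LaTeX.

Any candidate G(y) must reproduce the stated G'(y) exactly.
A general antiderivative is \frac{e^{- y} \sin{\left(y \right)}}{2} + \frac{e^{- y} \cos{\left(y \right)}}{2} + C.
The condition gives C = \frac{\sin{\left(\frac{1}{2} \right)}}{2 e^{\frac{1}{2}}} + \frac{\cos{\left(\frac{1}{2} \right)}}{2 e^{\frac{1}{2}}} + 2 - (\frac{\sin{\left(\frac{1}{2} \right)}}{2 e^{\frac{1}{2}}} + \frac{\cos{\left(\frac{1}{2} \right)}}{2 e^{\frac{1}{2}}}) = 2.
So G(y) = \frac{\left(4 e^{y} + \sin{\left(y \right)} + \cos{\left(y \right)}\right) e^{- y}}{2}.
Check: d/dy[\frac{\left(4 e^{y} + \sin{\left(y \right)} + \cos{\left(y \right)}\right) e^{- y}}{2}] = - e^{- y} \sin{\left(y \right)} = G'(y).

G(y) = \frac{\left(4 e^{y} + \sin{\left(y \right)} + \cos{\left(y \right)}\right) e^{- y}}{2}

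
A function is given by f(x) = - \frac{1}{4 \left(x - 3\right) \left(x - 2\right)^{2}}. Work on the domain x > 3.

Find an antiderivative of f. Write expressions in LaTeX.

An antiderivative is F(x) = \frac{- x \log{\left(x - 3 \right)} + x \log{\left(x - 2 \right)} + 2 \log{\left(x - 3 \right)} - 2 \log{\left(x - 2 \right)} - 1}{4 x - 8}.

The denominator factors as 4 \left(x - 3\right) \left(x - 2\right)^{2}; partial fractions split f into directly integrable pieces: \frac{1}{4 \left(x - 2\right)} + \frac{1}{4 \left(x - 2\right)^{2}} - \frac{1}{4 \left(x - 3\right)}.
Check: d/dx[\frac{- x \log{\left(x - 3 \right)} + x \log{\left(x - 2 \right)} + 2 \log{\left(x - 3 \right)} - 2 \log{\left(x - 2 \right)} - 1}{4 x - 8}] = - \frac{1}{4 x^{3} - 28 x^{2} + 64 x - 48}, which equals f(x).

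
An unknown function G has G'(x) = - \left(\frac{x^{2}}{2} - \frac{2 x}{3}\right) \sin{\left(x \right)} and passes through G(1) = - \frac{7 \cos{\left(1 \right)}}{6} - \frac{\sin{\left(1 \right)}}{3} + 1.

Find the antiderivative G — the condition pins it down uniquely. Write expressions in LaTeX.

For G(x) to be correct, d/dx[G] must agree with the stated G'(x) identically.
A general antiderivative is \frac{x^{2} \cos{\left(x \right)}}{2} - x \sin{\left(x \right)} - \frac{2 x \cos{\left(x \right)}}{3} + \frac{2 \sin{\left(x \right)}}{3} - \cos{\left(x \right)} + C.
The condition gives C = - \frac{7 \cos{\left(1 \right)}}{6} - \frac{\sin{\left(1 \right)}}{3} + 1 - (- \frac{7 \cos{\left(1 \right)}}{6} - \frac{\sin{\left(1 \right)}}{3}) = 1.
So G(x) = \frac{x^{2} \cos{\left(x \right)}}{2} - x \sin{\left(x \right)} - \frac{2 x \cos{\left(x \right)}}{3} + \frac{2 \sin{\left(x \right)}}{3} - \cos{\left(x \right)} + 1.
Check: d/dx[\frac{x^{2} \cos{\left(x \right)}}{2} - x \sin{\left(x \right)} - \frac{2 x \cos{\left(x \right)}}{3} + \frac{2 \sin{\left(x \right)}}{3} - \cos{\left(x \right)} + 1] = - \frac{x^{2} \sin{\left(x \right)}}{2} + \frac{2 x \sin{\left(x \right)}}{3}, which equals G'(x).

G(x) = \frac{x^{2} \cos{\left(x \right)}}{2} - x \sin{\left(x \right)} - \frac{2 x \cos{\left(x \right)}}{3} + \frac{2 \sin{\left(x \right)}}{3} - \cos{\left(x \right)} + 1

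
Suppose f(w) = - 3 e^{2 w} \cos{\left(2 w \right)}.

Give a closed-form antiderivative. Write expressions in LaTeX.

Any candidate F(w) must reproduce f(w) exactly when differentiated.
Check: d/dw[\frac{3 \left(- \sin{\left(2 w \right)} - \cos{\left(2 w \right)}\right) e^{2 w}}{4}] = - 3 e^{2 w} \cos{\left(2 w \right)} = f(w).

An antiderivative is F(w) = \frac{3 \left(- \sin{\left(2 w \right)} - \cos{\left(2 w \right)}\right) e^{2 w}}{4}.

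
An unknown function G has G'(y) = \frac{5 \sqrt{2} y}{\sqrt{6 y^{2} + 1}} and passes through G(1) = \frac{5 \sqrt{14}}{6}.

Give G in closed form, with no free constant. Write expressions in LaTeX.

G'(y) matches the chain-rule pattern g'(h)*h' with inner function h(y) = 3 y^{2} + \frac{1}{2}; substituting u = h(y) collapses the integral.
A general antiderivative is \frac{5 \sqrt{3 y^{2} + \frac{1}{2}}}{3} + C.
The condition gives C = \frac{5 \sqrt{14}}{6} - (\frac{5 \sqrt{14}}{6}) = 0.
So G(y) = \frac{5 \sqrt{2} \sqrt{6 y^{2} + 1}}{6}.
Check: d/dy[\frac{5 \sqrt{2} \sqrt{6 y^{2} + 1}}{6}] = \frac{5 \sqrt{2} y}{\sqrt{6 y^{2} + 1}} = G'(y).

G(y) = \frac{5 \sqrt{2} \sqrt{6 y^{2} + 1}}{6}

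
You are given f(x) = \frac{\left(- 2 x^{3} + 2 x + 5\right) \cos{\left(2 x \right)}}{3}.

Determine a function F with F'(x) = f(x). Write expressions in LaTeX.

An antiderivative is F(x) = - \frac{4 x^{3} \sin{\left(2 x \right)} + 6 x^{2} \cos{\left(2 x \right)} - 10 x \sin{\left(2 x \right)} - 10 \sin{\left(2 x \right)} - 5 \cos{\left(2 x \right)}}{12}.

Whatever form F(x) takes, F'(x) = f(x) is non-negotiable.
Check: d/dx[- \frac{4 x^{3} \sin{\left(2 x \right)} + 6 x^{2} \cos{\left(2 x \right)} - 10 x \sin{\left(2 x \right)} - 10 \sin{\left(2 x \right)} - 5 \cos{\left(2 x \right)}}{12}] = - \frac{2 x^{3} \cos{\left(2 x \right)}}{3} + \frac{2 x \cos{\left(2 x \right)}}{3} + \frac{5 \cos{\left(2 x \right)}}{3}, which equals f(x).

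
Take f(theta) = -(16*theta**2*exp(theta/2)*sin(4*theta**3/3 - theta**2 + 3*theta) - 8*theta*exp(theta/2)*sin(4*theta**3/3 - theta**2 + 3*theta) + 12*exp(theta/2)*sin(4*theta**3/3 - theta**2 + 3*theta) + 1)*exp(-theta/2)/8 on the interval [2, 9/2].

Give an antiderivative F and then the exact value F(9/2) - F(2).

An antiderivative F(theta) passes only if d/dtheta[F] lands on f(theta) exactly.
F(theta) = cos(4*theta**3/3 - theta**2 + 3*theta)/2 + exp(-theta/2)/4 is an antiderivative of f.
Check: d/dtheta[cos(4*theta**3/3 - theta**2 + 3*theta)/2 + exp(-theta/2)/4] = (-16*theta**2*exp(theta/2)*sin(4*theta**3/3 - theta**2 + 3*theta) + 8*theta*exp(theta/2)*sin(4*theta**3/3 - theta**2 + 3*theta) - 12*exp(theta/2)*sin(4*theta**3/3 - theta**2 + 3*theta) - 1)*exp(-theta/2)/8, which equals f(theta).
F(9/2) = cos(459/4)/2 + exp(-9/4)/4; F(2) = exp(-1)/4 + cos(38/3)/2.
Integral = F(9/2) - F(2) = -cos(38/3)/2 - exp(-1)/4 + cos(459/4)/2 + exp(-9/4)/4.

Antiderivative: F(theta) = cos(4*theta**3/3 - theta**2 + 3*theta)/2 + exp(-theta/2)/4; value = -cos(38/3)/2 - exp(-1)/4 + cos(459/4)/2 + exp(-9/4)/4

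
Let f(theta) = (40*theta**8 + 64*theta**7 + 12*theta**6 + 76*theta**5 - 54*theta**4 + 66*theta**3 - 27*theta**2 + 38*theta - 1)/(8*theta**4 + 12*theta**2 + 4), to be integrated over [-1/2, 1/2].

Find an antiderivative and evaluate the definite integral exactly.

Antiderivative: F(theta) = theta**5 + 2*theta**4 - 2*theta**3 - 5*theta**2/4 - theta/4 + 2*log(2*theta**4/3 + theta**2 + 1/3); value = -11/16

Since d/dtheta undoes antidifferentiation here, F'(theta) = f(theta) is required of F(theta).
F(theta) = theta**5 + 2*theta**4 - 2*theta**3 - 5*theta**2/4 - theta/4 + 2*log(2*theta**4/3 + theta**2 + 1/3) is an antiderivative of f.
Check: d/dtheta[theta**5 + 2*theta**4 - 2*theta**3 - 5*theta**2/4 - theta/4 + 2*log(2*theta**4/3 + theta**2 + 1/3)] = (40*theta**8 + 64*theta**7 + 12*theta**6 + 76*theta**5 - 54*theta**4 + 66*theta**3 - 27*theta**2 + 38*theta - 1)/(8*theta**4 + 12*theta**2 + 4) = f(theta).
F(1/2) = 2*log(5/8) - 17/32; F(-1/2) = 2*log(5/8) + 5/32.
Integral = F(1/2) - F(-1/2) = -11/16.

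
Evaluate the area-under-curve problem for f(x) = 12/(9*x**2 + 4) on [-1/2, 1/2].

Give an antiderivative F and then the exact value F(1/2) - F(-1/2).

Differentiate the proposed F(x) back; it has to land on f(x) exactly.
F(x) = 2*atan(3*x/2) is an antiderivative of f.
Check: d/dx[2*atan(3*x/2)] = 12/(9*x**2 + 4) = f(x).
F(1/2) = 2*atan(3/4); F(-1/2) = -2*atan(3/4).
Integral = F(1/2) - F(-1/2) = 4*atan(3/4).

Antiderivative: F(x) = 2*atan(3*x/2); value = 4*atan(3/4)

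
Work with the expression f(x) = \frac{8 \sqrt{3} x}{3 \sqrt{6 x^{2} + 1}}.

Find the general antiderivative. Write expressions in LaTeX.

F(x) = \frac{4 \sqrt{3} \sqrt{6 x^{2} + 1}}{9} + C

The substitution u = 2 x^{2} + \frac{1}{3} works: f is exactly (dF/du)*(du/dx) for that inner function.
Check: d/dx[\frac{4 \sqrt{3} \sqrt{6 x^{2} + 1}}{9}] = \frac{8 \sqrt{3} x}{3 \sqrt{6 x^{2} + 1}} = f(x).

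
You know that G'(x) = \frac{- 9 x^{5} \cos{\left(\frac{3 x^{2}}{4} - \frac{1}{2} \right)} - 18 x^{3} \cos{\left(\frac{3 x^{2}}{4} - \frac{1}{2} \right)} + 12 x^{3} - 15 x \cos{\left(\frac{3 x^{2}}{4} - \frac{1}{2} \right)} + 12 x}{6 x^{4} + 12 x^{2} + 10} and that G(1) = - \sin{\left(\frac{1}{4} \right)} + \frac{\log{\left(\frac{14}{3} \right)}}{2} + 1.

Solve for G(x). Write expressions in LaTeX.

G(x) = \frac{\log{\left(x^{4} + 2 x^{2} + \frac{5}{3} \right)}}{2} - \sin{\left(\frac{3 x^{2}}{4} - \frac{1}{2} \right)} + 1

A candidate passes only if d/dx[G] lands on the given G'(x) exactly.
A general antiderivative is \frac{\log{\left(x^{4} + 2 x^{2} + \frac{5}{3} \right)}}{2} - \sin{\left(\frac{3 x^{2}}{4} - \frac{1}{2} \right)} + C.
The condition gives C = - \sin{\left(\frac{1}{4} \right)} + \frac{\log{\left(\frac{14}{3} \right)}}{2} + 1 - (- \sin{\left(\frac{1}{4} \right)} + \frac{\log{\left(\frac{14}{3} \right)}}{2}) = 1.
So G(x) = \frac{\log{\left(x^{4} + 2 x^{2} + \frac{5}{3} \right)}}{2} - \sin{\left(\frac{3 x^{2}}{4} - \frac{1}{2} \right)} + 1.
Check: d/dx[\frac{\log{\left(x^{4} + 2 x^{2} + \frac{5}{3} \right)}}{2} - \sin{\left(\frac{3 x^{2}}{4} - \frac{1}{2} \right)} + 1] = \frac{- 9 x^{5} \cos{\left(\frac{3 x^{2}}{4} - \frac{1}{2} \right)} - 18 x^{3} \cos{\left(\frac{3 x^{2}}{4} - \frac{1}{2} \right)} + 12 x^{3} - 15 x \cos{\left(\frac{3 x^{2}}{4} - \frac{1}{2} \right)} + 12 x}{6 x^{4} + 12 x^{2} + 10} = G'(x).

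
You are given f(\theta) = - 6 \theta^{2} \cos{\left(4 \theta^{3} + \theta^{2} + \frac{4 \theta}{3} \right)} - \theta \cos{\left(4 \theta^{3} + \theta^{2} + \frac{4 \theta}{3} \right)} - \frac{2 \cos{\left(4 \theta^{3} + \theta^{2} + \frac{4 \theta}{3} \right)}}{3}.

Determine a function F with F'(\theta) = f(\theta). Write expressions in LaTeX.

An antiderivative is F(\theta) = - \frac{\sin{\left(4 \theta^{3} + \theta^{2} + \frac{4 \theta}{3} \right)}}{2}.

f matches the chain-rule pattern g'(h)*h' with inner function h(\theta) = 4 \theta^{3} + \theta^{2} + \frac{4 \theta}{3}; substituting u = h(\theta) collapses the integral.
Check: d/d\theta[- \frac{\sin{\left(4 \theta^{3} + \theta^{2} + \frac{4 \theta}{3} \right)}}{2}] = - 6 \theta^{2} \cos{\left(4 \theta^{3} + \theta^{2} + \frac{4 \theta}{3} \right)} - \theta \cos{\left(4 \theta^{3} + \theta^{2} + \frac{4 \theta}{3} \right)} - \frac{2 \cos{\left(4 \theta^{3} + \theta^{2} + \frac{4 \theta}{3} \right)}}{3} = f(\theta).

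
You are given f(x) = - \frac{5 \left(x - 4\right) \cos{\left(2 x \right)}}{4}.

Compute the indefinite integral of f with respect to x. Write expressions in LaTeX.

For F(x) to be correct the identity F'(x) - f(x) = 0 must hold.
Check: d/dx[- \frac{5 x \sin{\left(2 x \right)}}{8} + \frac{5 \sin{\left(2 x \right)}}{2} - \frac{5 \cos{\left(2 x \right)}}{16}] = - \frac{5 x \cos{\left(2 x \right)}}{4} + 5 \cos{\left(2 x \right)}, which equals f(x).

F(x) = - \frac{5 x \sin{\left(2 x \right)}}{8} + \frac{5 \sin{\left(2 x \right)}}{2} - \frac{5 \cos{\left(2 x \right)}}{16} + C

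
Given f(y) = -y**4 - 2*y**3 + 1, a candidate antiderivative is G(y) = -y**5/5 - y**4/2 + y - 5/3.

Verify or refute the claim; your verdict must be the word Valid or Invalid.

Valid - the claim checks out under differentiation.

d/dy[G] = -y**4 - 2*y**3 + 1
This equals f(y) exactly, so the claim holds.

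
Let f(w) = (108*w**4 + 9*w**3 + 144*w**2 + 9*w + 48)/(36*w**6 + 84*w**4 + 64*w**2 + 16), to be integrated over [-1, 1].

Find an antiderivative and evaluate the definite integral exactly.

Antiderivative: F(w) = 3*atan(w) - 1/(4*(2*w**2 + 4/3)); value = 3*pi/2

Since d/dw undoes antidifferentiation here, F'(w) = f(w) is required of F(w).
F(w) = 3*atan(w) - 1/(4*(2*w**2 + 4/3)) is an antiderivative of f.
Check: d/dw[3*atan(w) - 1/(4*(2*w**2 + 4/3))] = (108*w**4 + 9*w**3 + 144*w**2 + 9*w + 48)/(36*w**6 + 84*w**4 + 64*w**2 + 16) = f(w).
F(1) = -3/40 + 3*pi/4; F(-1) = -3*pi/4 - 3/40.
Integral = F(1) - F(-1) = 3*pi/2.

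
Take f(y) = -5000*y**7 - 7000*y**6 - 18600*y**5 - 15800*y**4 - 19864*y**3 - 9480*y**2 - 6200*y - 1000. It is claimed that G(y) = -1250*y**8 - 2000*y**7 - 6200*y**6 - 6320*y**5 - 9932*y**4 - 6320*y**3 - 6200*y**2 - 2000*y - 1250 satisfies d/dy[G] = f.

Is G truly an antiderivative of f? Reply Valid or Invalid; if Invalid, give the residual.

d/dy[G] = -10000*y**7 - 14000*y**6 - 37200*y**5 - 31600*y**4 - 39728*y**3 - 18960*y**2 - 12400*y - 2000
d/dy[G] - f(y) = -5000*y**7 - 7000*y**6 - 18600*y**5 - 15800*y**4 - 19864*y**3 - 9480*y**2 - 6200*y - 1000 != 0.

Invalid: d/dy[G] - f = -5000*y**7 - 7000*y**6 - 18600*y**5 - 15800*y**4 - 19864*y**3 - 9480*y**2 - 6200*y - 1000, which is not 0.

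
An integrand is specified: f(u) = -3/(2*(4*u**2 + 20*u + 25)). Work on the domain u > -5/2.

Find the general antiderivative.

F(u) = 3/(8*u + 20) + C

Recover f(u) by differentiating a candidate F(u); any mismatch rules it out.
Check: d/du[3/(8*u + 20)] = -3/(8*u**2 + 40*u + 50), which equals f(u).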